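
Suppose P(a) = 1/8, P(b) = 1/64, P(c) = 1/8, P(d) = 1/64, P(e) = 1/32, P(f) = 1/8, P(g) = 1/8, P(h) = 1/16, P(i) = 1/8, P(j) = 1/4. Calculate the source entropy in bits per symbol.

2.96875 bits

Each probability is a power of 1/2, so log₂(1/p) is an integer.
H = Σ p·log₂(1/p) = 1/8·3 + 1/64·6 + 1/8·3 + 1/64·6 + 1/32·5 + 1/8·3 + 1/8·3 + 1/16·4 + 1/8·3 + 1/4·2 = 2.96875 bits.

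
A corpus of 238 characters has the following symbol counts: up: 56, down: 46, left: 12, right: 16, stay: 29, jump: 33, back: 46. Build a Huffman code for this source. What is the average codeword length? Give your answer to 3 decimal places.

Probabilities are the counts divided by 238.
Repeatedly combine the two least-probable nodes; the expected code length is the sum of the merged weights.
merge 6/119 + 8/119 → 2/17
merge 2/17 + 29/238 → 57/238
merge 33/238 + 23/119 → 79/238
merge 23/119 + 4/17 → 3/7
merge 57/238 + 79/238 → 4/7
merge 3/7 + 4/7 → 1
L = 2/17 + 57/238 + 79/238 + 3/7 + 4/7 + 1 = 320/119 ≈ 2.689 bits/symbol.

2.689 bits/symbol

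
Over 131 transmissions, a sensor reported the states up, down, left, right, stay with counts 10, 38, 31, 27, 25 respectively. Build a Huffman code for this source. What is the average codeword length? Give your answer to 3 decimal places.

Probabilities are the counts divided by 131.
Repeatedly combine the two least-probable nodes; the expected code length is the sum of the merged weights.
merge 10/131 + 25/131 → 35/131
merge 27/131 + 31/131 → 58/131
merge 35/131 + 38/131 → 73/131
merge 58/131 + 73/131 → 1
L = 35/131 + 58/131 + 73/131 + 1 = 297/131 ≈ 2.267 bits/symbol.

2.267 bits/symbol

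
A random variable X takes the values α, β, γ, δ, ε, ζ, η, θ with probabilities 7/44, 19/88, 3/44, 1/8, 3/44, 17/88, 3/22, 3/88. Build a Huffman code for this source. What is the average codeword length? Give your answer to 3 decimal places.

Repeatedly combine the two least-probable nodes; the expected code length is the sum of the merged weights.
merge 3/88 + 3/44 → 9/88
merge 3/44 + 9/88 → 15/88
merge 1/8 + 3/22 → 23/88
merge 7/44 + 15/88 → 29/88
merge 17/88 + 19/88 → 9/22
merge 23/88 + 29/88 → 13/22
merge 9/22 + 13/22 → 1
L = 9/88 + 15/88 + 23/88 + 29/88 + 9/22 + 13/22 + 1 = 63/22 ≈ 2.864 bits/symbol.

2.864 bits/symbol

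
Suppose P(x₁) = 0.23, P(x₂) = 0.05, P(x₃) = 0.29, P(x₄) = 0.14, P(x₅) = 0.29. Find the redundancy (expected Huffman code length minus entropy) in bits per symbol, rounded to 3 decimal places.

Entropy H = −Σ p log₂ p ≈ 2.1367 bits.
Huffman merges: 1/20+7/50→19/100; 19/100+23/100→21/50; 29/100+29/100→29/50; 21/50+29/50→1. L = 219/100 ≈ 2.1900.
L − H = 2.1900 − 2.1367 = 0.053 bits.

0.053 bits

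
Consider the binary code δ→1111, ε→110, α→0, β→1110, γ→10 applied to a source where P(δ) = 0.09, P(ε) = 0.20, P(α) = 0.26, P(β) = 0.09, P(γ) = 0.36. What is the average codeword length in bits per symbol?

L̄ = Σ pᵢ·ℓᵢ = 0.09·4 + 0.20·3 + 0.26·1 + 0.09·4 + 0.36·2 = 2.3 bits/symbol.

2.3 bits/symbol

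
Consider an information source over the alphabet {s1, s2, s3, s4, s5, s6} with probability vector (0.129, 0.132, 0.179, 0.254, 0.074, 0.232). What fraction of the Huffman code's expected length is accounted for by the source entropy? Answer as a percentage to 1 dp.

Entropy H = −Σ p log₂ p ≈ 2.4802 bits.
Huffman merges: 37/500+129/1000→203/1000; 33/250+179/1000→311/1000; 203/1000+29/125→87/200; 127/500+311/1000→113/200; 87/200+113/200→1. L = 1257/500 ≈ 2.5140.
Efficiency = H/L = 2.4802/2.5140 = 98.7%.

98.7%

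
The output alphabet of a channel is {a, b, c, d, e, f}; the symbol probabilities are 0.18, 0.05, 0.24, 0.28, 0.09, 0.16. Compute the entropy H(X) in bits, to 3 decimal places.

2.405 bits

H = −Σ pᵢ log₂ pᵢ.
−0.18·log₂(0.18) = 0.4453
−0.05·log₂(0.05) = 0.2161
−0.24·log₂(0.24) = 0.4941
−0.28·log₂(0.28) = 0.5142
−0.09·log₂(0.09) = 0.3127
−0.16·log₂(0.16) = 0.4230
Sum ≈ 2.4054 → 2.405 bits.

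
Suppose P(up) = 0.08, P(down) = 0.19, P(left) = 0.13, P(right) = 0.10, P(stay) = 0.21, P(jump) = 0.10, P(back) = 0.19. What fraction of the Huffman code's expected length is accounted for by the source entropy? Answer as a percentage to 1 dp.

Entropy H = −Σ p log₂ p ≈ 2.7218 bits.
Huffman merges: 2/25+1/10→9/50; 1/10+13/100→23/100; 9/50+19/100→37/100; 19/100+21/100→2/5; 23/100+37/100→3/5; 2/5+3/5→1. L = 139/50 ≈ 2.7800.
Efficiency = H/L = 2.7218/2.7800 = 97.9%.

97.9%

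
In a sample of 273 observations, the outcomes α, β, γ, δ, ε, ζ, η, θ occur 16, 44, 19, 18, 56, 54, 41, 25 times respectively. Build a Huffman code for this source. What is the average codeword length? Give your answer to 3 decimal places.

Probabilities are the counts divided by 273.
Repeatedly combine the two least-probable nodes; the expected code length is the sum of the merged weights.
merge 16/273 + 6/91 → 34/273
merge 19/273 + 25/273 → 44/273
merge 34/273 + 41/273 → 25/91
merge 44/273 + 44/273 → 88/273
merge 18/91 + 8/39 → 110/273
merge 25/91 + 88/273 → 163/273
merge 110/273 + 163/273 → 1
L = 34/273 + 44/273 + 25/91 + 88/273 + 110/273 + 163/273 + 1 = 787/273 ≈ 2.883 bits/symbol.

2.883 bits/symbol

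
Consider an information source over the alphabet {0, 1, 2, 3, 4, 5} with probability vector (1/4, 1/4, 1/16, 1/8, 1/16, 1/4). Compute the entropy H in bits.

Each probability is a power of 1/2, so log₂(1/p) is an integer.
H = Σ p·log₂(1/p) = 1/4·2 + 1/4·2 + 1/16·4 + 1/8·3 + 1/16·4 + 1/4·2 = 2.375 bits.

2.375 bits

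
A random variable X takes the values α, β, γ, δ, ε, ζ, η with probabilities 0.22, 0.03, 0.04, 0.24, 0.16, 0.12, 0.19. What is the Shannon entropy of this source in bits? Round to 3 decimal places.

H = −Σ pᵢ log₂ pᵢ.
−0.22·log₂(0.22) = 0.4806
−0.03·log₂(0.03) = 0.1518
−0.04·log₂(0.04) = 0.1858
−0.24·log₂(0.24) = 0.4941
−0.16·log₂(0.16) = 0.4230
−0.12·log₂(0.12) = 0.3671
−0.19·log₂(0.19) = 0.4552
Sum ≈ 2.5575 → 2.558 bits.

2.558 bits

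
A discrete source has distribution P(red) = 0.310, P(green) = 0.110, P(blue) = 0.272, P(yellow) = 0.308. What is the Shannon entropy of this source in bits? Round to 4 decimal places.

H = −Σ pᵢ log₂ pᵢ.
−0.310·log₂(0.310) = 0.5238
−0.110·log₂(0.110) = 0.3503
−0.272·log₂(0.272) = 0.5109
−0.308·log₂(0.308) = 0.5233
Sum ≈ 1.9083 → 1.9083 bits.

1.9083 bits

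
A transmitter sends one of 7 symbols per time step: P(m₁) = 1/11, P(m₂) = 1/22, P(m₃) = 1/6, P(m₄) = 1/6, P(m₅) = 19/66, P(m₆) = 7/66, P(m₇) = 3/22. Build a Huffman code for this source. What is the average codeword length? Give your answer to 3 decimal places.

Repeatedly combine the two least-probable nodes; the expected code length is the sum of the merged weights.
merge 1/22 + 1/11 → 3/22
merge 7/66 + 3/22 → 8/33
merge 3/22 + 1/6 → 10/33
merge 1/6 + 8/33 → 9/22
merge 19/66 + 10/33 → 13/22
merge 9/22 + 13/22 → 1
L = 3/22 + 8/33 + 10/33 + 9/22 + 13/22 + 1 = 59/22 ≈ 2.682 bits/symbol.

2.682 bits/symbol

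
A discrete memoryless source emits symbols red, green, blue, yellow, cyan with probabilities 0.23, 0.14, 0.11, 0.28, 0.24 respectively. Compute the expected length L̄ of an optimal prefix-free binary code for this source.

Repeatedly combine the two least-probable nodes; the expected code length is the sum of the merged weights.
merge 11/100 + 7/50 → 1/4
merge 23/100 + 6/25 → 47/100
merge 1/4 + 7/25 → 53/100
merge 47/100 + 53/100 → 1
L = 1/4 + 47/100 + 53/100 + 1 = 9/4 = 2.25 bits/symbol.

2.25 bits/symbol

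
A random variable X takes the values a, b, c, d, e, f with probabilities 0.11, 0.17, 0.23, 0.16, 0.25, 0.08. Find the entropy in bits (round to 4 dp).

H = −Σ pᵢ log₂ pᵢ.
−0.11·log₂(0.11) = 0.3503
−0.17·log₂(0.17) = 0.4346
−0.23·log₂(0.23) = 0.4877
−0.16·log₂(0.16) = 0.4230
−0.25·log₂(0.25) = 0.5000
−0.08·log₂(0.08) = 0.2915
Sum ≈ 2.4871 → 2.4871 bits.

2.4871 bits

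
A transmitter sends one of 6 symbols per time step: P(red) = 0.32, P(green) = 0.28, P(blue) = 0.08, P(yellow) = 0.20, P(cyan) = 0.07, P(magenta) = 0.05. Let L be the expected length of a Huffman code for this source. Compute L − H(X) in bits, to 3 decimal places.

Entropy H = −Σ p log₂ p ≈ 2.2808 bits.
Huffman merges: 1/20+7/100→3/25; 2/25+3/25→1/5; 1/5+1/5→2/5; 7/25+8/25→3/5; 2/5+3/5→1. L = 58/25 ≈ 2.3200.
L − H = 2.3200 − 2.2808 = 0.039 bits.

0.039 bits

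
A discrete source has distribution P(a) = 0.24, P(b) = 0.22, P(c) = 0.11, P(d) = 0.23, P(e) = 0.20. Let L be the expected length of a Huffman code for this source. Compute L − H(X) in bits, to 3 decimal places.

0.033 bits

Entropy H = −Σ p log₂ p ≈ 2.2770 bits.
Huffman merges: 11/100+1/5→31/100; 11/50+23/100→9/20; 6/25+31/100→11/20; 9/20+11/20→1. L = 231/100 ≈ 2.3100.
L − H = 2.3100 − 2.2770 = 0.033 bits.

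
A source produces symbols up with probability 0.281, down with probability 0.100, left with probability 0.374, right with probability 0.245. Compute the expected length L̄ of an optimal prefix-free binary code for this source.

Repeatedly combine the two least-probable nodes; the expected code length is the sum of the merged weights.
merge 1/10 + 49/200 → 69/200
merge 281/1000 + 69/200 → 313/500
merge 187/500 + 313/500 → 1
L = 69/200 + 313/500 + 1 = 1971/1000 = 1.971 bits/symbol.

1.971 bits/symbol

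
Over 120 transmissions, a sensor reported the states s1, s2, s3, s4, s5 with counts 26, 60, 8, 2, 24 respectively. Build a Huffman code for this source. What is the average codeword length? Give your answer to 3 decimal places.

1.867 bits/symbol

Probabilities are the counts divided by 120.
Repeatedly combine the two least-probable nodes; the expected code length is the sum of the merged weights.
merge 1/60 + 1/15 → 1/12
merge 1/12 + 1/5 → 17/60
merge 13/60 + 17/60 → 1/2
merge 1/2 + 1/2 → 1
L = 1/12 + 17/60 + 1/2 + 1 = 28/15 ≈ 1.867 bits/symbol.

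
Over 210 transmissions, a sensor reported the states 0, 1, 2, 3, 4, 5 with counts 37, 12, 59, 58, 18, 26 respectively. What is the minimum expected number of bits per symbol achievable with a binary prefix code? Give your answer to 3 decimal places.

2.410 bits/symbol

Probabilities are the counts divided by 210.
Repeatedly combine the two least-probable nodes; the expected code length is the sum of the merged weights.
merge 2/35 + 3/35 → 1/7
merge 13/105 + 1/7 → 4/15
merge 37/210 + 4/15 → 31/70
merge 29/105 + 59/210 → 39/70
merge 31/70 + 39/70 → 1
L = 1/7 + 4/15 + 31/70 + 39/70 + 1 = 253/105 ≈ 2.410 bits/symbol.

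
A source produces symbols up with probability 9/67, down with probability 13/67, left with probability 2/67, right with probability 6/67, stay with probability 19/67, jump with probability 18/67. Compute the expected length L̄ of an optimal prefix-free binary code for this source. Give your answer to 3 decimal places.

2.373 bits/symbol

Repeatedly combine the two least-probable nodes; the expected code length is the sum of the merged weights.
merge 2/67 + 6/67 → 8/67
merge 8/67 + 9/67 → 17/67
merge 13/67 + 17/67 → 30/67
merge 18/67 + 19/67 → 37/67
merge 30/67 + 37/67 → 1
L = 8/67 + 17/67 + 30/67 + 37/67 + 1 = 159/67 ≈ 2.373 bits/symbol.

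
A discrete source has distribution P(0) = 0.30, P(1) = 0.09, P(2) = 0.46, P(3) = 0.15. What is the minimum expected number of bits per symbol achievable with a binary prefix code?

1.78 bits/symbol

Repeatedly combine the two least-probable nodes; the expected code length is the sum of the merged weights.
merge 9/100 + 3/20 → 6/25
merge 6/25 + 3/10 → 27/50
merge 23/50 + 27/50 → 1
L = 6/25 + 27/50 + 1 = 89/50 = 1.78 bits/symbol.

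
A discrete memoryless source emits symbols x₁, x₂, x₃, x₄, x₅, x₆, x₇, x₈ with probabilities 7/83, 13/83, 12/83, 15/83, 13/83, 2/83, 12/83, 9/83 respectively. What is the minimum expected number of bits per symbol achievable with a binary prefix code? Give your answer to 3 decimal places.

Repeatedly combine the two least-probable nodes; the expected code length is the sum of the merged weights.
merge 2/83 + 7/83 → 9/83
merge 9/83 + 9/83 → 18/83
merge 12/83 + 12/83 → 24/83
merge 13/83 + 13/83 → 26/83
merge 15/83 + 18/83 → 33/83
merge 24/83 + 26/83 → 50/83
merge 33/83 + 50/83 → 1
L = 9/83 + 18/83 + 24/83 + 26/83 + 33/83 + 50/83 + 1 = 243/83 ≈ 2.928 bits/symbol.

2.928 bits/symbol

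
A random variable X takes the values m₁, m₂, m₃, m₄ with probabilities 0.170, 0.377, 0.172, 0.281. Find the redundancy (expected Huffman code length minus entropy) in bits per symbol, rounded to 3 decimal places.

Entropy H = −Σ p log₂ p ≈ 1.9166 bits.
Huffman merges: 17/100+43/250→171/500; 281/1000+171/500→623/1000; 377/1000+623/1000→1. L = 393/200 ≈ 1.9650.
L − H = 1.9650 − 1.9166 = 0.048 bits.

0.048 bits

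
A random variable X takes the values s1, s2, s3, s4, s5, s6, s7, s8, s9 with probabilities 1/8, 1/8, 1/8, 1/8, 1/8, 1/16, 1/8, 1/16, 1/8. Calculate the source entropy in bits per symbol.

Each probability is a power of 1/2, so log₂(1/p) is an integer.
H = Σ p·log₂(1/p) = 1/8·3 + 1/8·3 + 1/8·3 + 1/8·3 + 1/8·3 + 1/16·4 + 1/8·3 + 1/16·4 + 1/8·3 = 3.125 bits.

3.125 bits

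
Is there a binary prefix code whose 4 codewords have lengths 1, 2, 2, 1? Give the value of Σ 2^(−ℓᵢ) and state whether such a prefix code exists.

With common denominator 2^2 = 4: Σ 2^(−ℓᵢ) = 2/4 + 1/4 + 1/4 + 2/4 = 6/4 = 1.5.
Kraft's inequality requires Σ ≤ 1; here Σ = 1.5 > 1, so no such prefix code exists.

1.5; no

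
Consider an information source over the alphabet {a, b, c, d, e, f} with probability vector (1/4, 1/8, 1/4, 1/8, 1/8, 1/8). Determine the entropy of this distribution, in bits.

2.5 bits

Each probability is a power of 1/2, so log₂(1/p) is an integer.
H = Σ p·log₂(1/p) = 1/4·2 + 1/8·3 + 1/4·2 + 1/8·3 + 1/8·3 + 1/8·3 = 2.5 bits.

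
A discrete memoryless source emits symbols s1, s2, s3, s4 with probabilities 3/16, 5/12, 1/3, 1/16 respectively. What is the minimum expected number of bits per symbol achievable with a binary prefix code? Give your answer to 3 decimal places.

Repeatedly combine the two least-probable nodes; the expected code length is the sum of the merged weights.
merge 1/16 + 3/16 → 1/4
merge 1/4 + 1/3 → 7/12
merge 5/12 + 7/12 → 1
L = 1/4 + 7/12 + 1 = 11/6 ≈ 1.833 bits/symbol.

1.833 bits/symbol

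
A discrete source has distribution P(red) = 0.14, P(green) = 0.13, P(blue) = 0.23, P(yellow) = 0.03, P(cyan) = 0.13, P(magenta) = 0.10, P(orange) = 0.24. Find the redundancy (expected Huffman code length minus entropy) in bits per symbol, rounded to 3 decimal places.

Entropy H = −Σ p log₂ p ≈ 2.6282 bits.
Huffman merges: 3/100+1/10→13/100; 13/100+13/100→13/50; 13/100+7/50→27/100; 23/100+6/25→47/100; 13/50+27/100→53/100; 47/100+53/100→1. L = 133/50 ≈ 2.6600.
L − H = 2.6600 − 2.6282 = 0.032 bits.

0.032 bits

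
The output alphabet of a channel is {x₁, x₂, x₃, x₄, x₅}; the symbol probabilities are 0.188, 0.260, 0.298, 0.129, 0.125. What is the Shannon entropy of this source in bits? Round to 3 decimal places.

2.235 bits

H = −Σ pᵢ log₂ pᵢ.
−0.188·log₂(0.188) = 0.4533
−0.260·log₂(0.260) = 0.5053
−0.298·log₂(0.298) = 0.5205
−0.129·log₂(0.129) = 0.3811
−0.125·log₂(0.125) = 0.3750
Sum ≈ 2.2352 → 2.235 bits.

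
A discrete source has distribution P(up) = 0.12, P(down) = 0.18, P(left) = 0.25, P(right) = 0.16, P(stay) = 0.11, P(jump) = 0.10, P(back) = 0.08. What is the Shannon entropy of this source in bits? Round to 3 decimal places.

2.709 bits

H = −Σ pᵢ log₂ pᵢ.
−0.12·log₂(0.12) = 0.3671
−0.18·log₂(0.18) = 0.4453
−0.25·log₂(0.25) = 0.5000
−0.16·log₂(0.16) = 0.4230
−0.11·log₂(0.11) = 0.3503
−0.10·log₂(0.10) = 0.3322
−0.08·log₂(0.08) = 0.2915
Sum ≈ 2.7094 → 2.709 bits.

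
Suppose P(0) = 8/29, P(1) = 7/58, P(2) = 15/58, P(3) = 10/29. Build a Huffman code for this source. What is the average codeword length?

2 bits/symbol

Repeatedly combine the two least-probable nodes; the expected code length is the sum of the merged weights.
merge 7/58 + 15/58 → 11/29
merge 8/29 + 10/29 → 18/29
merge 11/29 + 18/29 → 1
L = 11/29 + 18/29 + 1 = 2 bits/symbol.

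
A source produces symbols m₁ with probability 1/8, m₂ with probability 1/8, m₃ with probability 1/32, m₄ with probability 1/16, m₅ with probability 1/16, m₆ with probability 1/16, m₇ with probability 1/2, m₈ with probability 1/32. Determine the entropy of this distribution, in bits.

Each probability is a power of 1/2, so log₂(1/p) is an integer.
H = Σ p·log₂(1/p) = 1/8·3 + 1/8·3 + 1/32·5 + 1/16·4 + 1/16·4 + 1/16·4 + 1/2·1 + 1/32·5 = 2.3125 bits.

2.3125 bits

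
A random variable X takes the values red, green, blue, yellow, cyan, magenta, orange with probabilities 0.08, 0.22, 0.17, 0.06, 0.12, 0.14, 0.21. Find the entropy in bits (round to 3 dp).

H = −Σ pᵢ log₂ pᵢ.
−0.08·log₂(0.08) = 0.2915
−0.22·log₂(0.22) = 0.4806
−0.17·log₂(0.17) = 0.4346
−0.06·log₂(0.06) = 0.2435
−0.12·log₂(0.12) = 0.3671
−0.14·log₂(0.14) = 0.3971
−0.21·log₂(0.21) = 0.4728
Sum ≈ 2.6872 → 2.687 bits.

2.687 bits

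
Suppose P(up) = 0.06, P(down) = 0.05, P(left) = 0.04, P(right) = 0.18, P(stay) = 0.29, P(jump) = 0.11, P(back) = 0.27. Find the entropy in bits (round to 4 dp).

2.4689 bits

H = −Σ pᵢ log₂ pᵢ.
−0.06·log₂(0.06) = 0.2435
−0.05·log₂(0.05) = 0.2161
−0.04·log₂(0.04) = 0.1858
−0.18·log₂(0.18) = 0.4453
−0.29·log₂(0.29) = 0.5179
−0.11·log₂(0.11) = 0.3503
−0.27·log₂(0.27) = 0.5100
Sum ≈ 2.4689 → 2.4689 bits.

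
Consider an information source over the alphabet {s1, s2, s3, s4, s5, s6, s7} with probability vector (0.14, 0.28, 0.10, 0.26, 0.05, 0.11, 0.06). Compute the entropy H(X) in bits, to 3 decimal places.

2.559 bits

H = −Σ pᵢ log₂ pᵢ.
−0.14·log₂(0.14) = 0.3971
−0.28·log₂(0.28) = 0.5142
−0.10·log₂(0.10) = 0.3322
−0.26·log₂(0.26) = 0.5053
−0.05·log₂(0.05) = 0.2161
−0.11·log₂(0.11) = 0.3503
−0.06·log₂(0.06) = 0.2435
Sum ≈ 2.5587 → 2.559 bits.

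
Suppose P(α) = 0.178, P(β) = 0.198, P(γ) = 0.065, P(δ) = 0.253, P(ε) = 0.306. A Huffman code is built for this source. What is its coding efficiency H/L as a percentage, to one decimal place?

Entropy H = −Σ p log₂ p ≈ 2.1866 bits.
Huffman merges: 13/200+89/500→243/1000; 99/500+243/1000→441/1000; 253/1000+153/500→559/1000; 441/1000+559/1000→1. L = 2243/1000 ≈ 2.2430.
Efficiency = H/L = 2.1866/2.2430 = 97.5%.

97.5%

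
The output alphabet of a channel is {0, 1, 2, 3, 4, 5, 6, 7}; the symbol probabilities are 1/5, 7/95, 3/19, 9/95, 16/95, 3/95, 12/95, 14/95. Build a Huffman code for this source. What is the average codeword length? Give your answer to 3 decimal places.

2.905 bits/symbol

Repeatedly combine the two least-probable nodes; the expected code length is the sum of the merged weights.
merge 3/95 + 7/95 → 2/19
merge 9/95 + 2/19 → 1/5
merge 12/95 + 14/95 → 26/95
merge 3/19 + 16/95 → 31/95
merge 1/5 + 1/5 → 2/5
merge 26/95 + 31/95 → 3/5
merge 2/5 + 3/5 → 1
L = 2/19 + 1/5 + 26/95 + 31/95 + 2/5 + 3/5 + 1 = 276/95 ≈ 2.905 bits/symbol.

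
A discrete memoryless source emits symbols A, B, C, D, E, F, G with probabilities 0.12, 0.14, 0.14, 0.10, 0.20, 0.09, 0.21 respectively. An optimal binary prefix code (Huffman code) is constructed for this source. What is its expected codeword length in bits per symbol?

Repeatedly combine the two least-probable nodes; the expected code length is the sum of the merged weights.
merge 9/100 + 1/10 → 19/100
merge 3/25 + 7/50 → 13/50
merge 7/50 + 19/100 → 33/100
merge 1/5 + 21/100 → 41/100
merge 13/50 + 33/100 → 59/100
merge 41/100 + 59/100 → 1
L = 19/100 + 13/50 + 33/100 + 41/100 + 59/100 + 1 = 139/50 = 2.78 bits/symbol.

2.78 bits/symbol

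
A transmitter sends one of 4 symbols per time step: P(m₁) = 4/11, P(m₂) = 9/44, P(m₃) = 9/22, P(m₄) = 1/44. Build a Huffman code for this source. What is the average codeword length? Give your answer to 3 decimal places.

1.818 bits/symbol

Repeatedly combine the two least-probable nodes; the expected code length is the sum of the merged weights.
merge 1/44 + 9/44 → 5/22
merge 5/22 + 4/11 → 13/22
merge 9/22 + 13/22 → 1
L = 5/22 + 13/22 + 1 = 20/11 ≈ 1.818 bits/symbol.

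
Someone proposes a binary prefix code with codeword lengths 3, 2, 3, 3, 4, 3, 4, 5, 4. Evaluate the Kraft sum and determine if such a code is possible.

With common denominator 2^5 = 32: Σ 2^(−ℓᵢ) = 4/32 + 8/32 + 4/32 + 4/32 + 2/32 + 4/32 + 2/32 + 1/32 + 2/32 = 31/32 = 0.96875.
Kraft's inequality requires Σ ≤ 1; here Σ = 0.96875 ≤ 1, so such a prefix code exists.

0.96875; yes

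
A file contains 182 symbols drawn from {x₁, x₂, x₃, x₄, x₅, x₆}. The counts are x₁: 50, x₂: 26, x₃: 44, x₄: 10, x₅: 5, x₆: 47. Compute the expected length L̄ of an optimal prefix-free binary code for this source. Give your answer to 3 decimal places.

2.308 bits/symbol

Probabilities are the counts divided by 182.
Repeatedly combine the two least-probable nodes; the expected code length is the sum of the merged weights.
merge 5/182 + 5/91 → 15/182
merge 15/182 + 1/7 → 41/182
merge 41/182 + 22/91 → 85/182
merge 47/182 + 25/91 → 97/182
merge 85/182 + 97/182 → 1
L = 15/182 + 41/182 + 85/182 + 97/182 + 1 = 30/13 ≈ 2.308 bits/symbol.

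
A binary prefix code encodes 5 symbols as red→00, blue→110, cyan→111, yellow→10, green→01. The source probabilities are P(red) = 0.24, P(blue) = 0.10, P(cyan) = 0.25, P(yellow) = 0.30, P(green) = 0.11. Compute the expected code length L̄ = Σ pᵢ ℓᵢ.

L̄ = Σ pᵢ·ℓᵢ = 0.24·2 + 0.10·3 + 0.25·3 + 0.30·2 + 0.11·2 = 2.35 bits/symbol.

2.35 bits/symbol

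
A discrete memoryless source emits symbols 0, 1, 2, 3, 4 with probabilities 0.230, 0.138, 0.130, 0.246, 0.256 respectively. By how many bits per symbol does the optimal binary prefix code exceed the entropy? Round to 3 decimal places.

0.002 bits

Entropy H = −Σ p log₂ p ≈ 2.2656 bits.
Huffman merges: 13/100+69/500→67/250; 23/100+123/500→119/250; 32/125+67/250→131/250; 119/250+131/250→1. L = 567/250 ≈ 2.2680.
L − H = 2.2680 − 2.2656 = 0.002 bits.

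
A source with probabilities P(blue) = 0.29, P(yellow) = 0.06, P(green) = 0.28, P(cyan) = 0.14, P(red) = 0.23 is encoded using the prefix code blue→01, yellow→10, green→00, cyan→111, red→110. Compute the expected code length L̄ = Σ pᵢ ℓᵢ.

L̄ = Σ pᵢ·ℓᵢ = 0.29·2 + 0.06·2 + 0.28·2 + 0.14·3 + 0.23·3 = 2.37 bits/symbol.

2.37 bits/symbol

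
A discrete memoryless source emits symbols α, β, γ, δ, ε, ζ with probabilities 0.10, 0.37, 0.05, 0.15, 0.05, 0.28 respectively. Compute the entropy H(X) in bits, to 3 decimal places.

2.220 bits

H = −Σ pᵢ log₂ pᵢ.
−0.10·log₂(0.10) = 0.3322
−0.37·log₂(0.37) = 0.5307
−0.05·log₂(0.05) = 0.2161
−0.15·log₂(0.15) = 0.4105
−0.05·log₂(0.05) = 0.2161
−0.28·log₂(0.28) = 0.5142
Sum ≈ 2.2199 → 2.220 bits.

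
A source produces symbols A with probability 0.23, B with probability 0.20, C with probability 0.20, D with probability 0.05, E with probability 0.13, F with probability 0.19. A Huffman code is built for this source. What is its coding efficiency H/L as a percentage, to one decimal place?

96.9%

Entropy H = −Σ p log₂ p ≈ 2.4704 bits.
Huffman merges: 1/20+13/100→9/50; 9/50+19/100→37/100; 1/5+1/5→2/5; 23/100+37/100→3/5; 2/5+3/5→1. L = 51/20 ≈ 2.5500.
Efficiency = H/L = 2.4704/2.5500 = 96.9%.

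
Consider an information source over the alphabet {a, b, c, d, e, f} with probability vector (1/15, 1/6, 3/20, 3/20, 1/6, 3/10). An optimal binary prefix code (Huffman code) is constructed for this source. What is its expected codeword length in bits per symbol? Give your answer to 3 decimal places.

Repeatedly combine the two least-probable nodes; the expected code length is the sum of the merged weights.
merge 1/15 + 3/20 → 13/60
merge 3/20 + 1/6 → 19/60
merge 1/6 + 13/60 → 23/60
merge 3/10 + 19/60 → 37/60
merge 23/60 + 37/60 → 1
L = 13/60 + 19/60 + 23/60 + 37/60 + 1 = 38/15 ≈ 2.533 bits/symbol.

2.533 bits/symbol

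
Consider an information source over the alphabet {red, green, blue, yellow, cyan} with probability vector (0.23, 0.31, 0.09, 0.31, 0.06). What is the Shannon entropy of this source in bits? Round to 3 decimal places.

H = −Σ pᵢ log₂ pᵢ.
−0.23·log₂(0.23) = 0.4877
−0.31·log₂(0.31) = 0.5238
−0.09·log₂(0.09) = 0.3127
−0.31·log₂(0.31) = 0.5238
−0.06·log₂(0.06) = 0.2435
Sum ≈ 2.0914 → 2.091 bits.

2.091 bits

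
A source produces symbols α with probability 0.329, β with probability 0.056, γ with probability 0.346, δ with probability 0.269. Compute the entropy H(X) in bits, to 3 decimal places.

H = −Σ pᵢ log₂ pᵢ.
−0.329·log₂(0.329) = 0.5277
−0.056·log₂(0.056) = 0.2329
−0.346·log₂(0.346) = 0.5298
−0.269·log₂(0.269) = 0.5096
Sum ≈ 1.7999 → 1.800 bits.

1.800 bits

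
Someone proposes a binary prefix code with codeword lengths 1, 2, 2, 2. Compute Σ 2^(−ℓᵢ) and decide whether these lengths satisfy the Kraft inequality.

With common denominator 2^2 = 4: Σ 2^(−ℓᵢ) = 2/4 + 1/4 + 1/4 + 1/4 = 5/4 = 1.25.
Kraft's inequality requires Σ ≤ 1; here Σ = 1.25 > 1, so no such prefix code exists.

1.25; no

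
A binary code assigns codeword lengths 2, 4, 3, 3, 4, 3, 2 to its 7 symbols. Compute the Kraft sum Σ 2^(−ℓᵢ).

With common denominator 2^4 = 16: Σ 2^(−ℓᵢ) = 4/16 + 1/16 + 2/16 + 2/16 + 1/16 + 2/16 + 4/16 = 16/16 = 1.

1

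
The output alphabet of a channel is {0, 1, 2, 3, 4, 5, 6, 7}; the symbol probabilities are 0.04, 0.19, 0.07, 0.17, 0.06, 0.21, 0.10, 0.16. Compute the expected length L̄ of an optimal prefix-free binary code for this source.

Repeatedly combine the two least-probable nodes; the expected code length is the sum of the merged weights.
merge 1/25 + 3/50 → 1/10
merge 7/100 + 1/10 → 17/100
merge 1/10 + 4/25 → 13/50
merge 17/100 + 17/100 → 17/50
merge 19/100 + 21/100 → 2/5
merge 13/50 + 17/50 → 3/5
merge 2/5 + 3/5 → 1
L = 1/10 + 17/100 + 13/50 + 17/50 + 2/5 + 3/5 + 1 = 287/100 = 2.87 bits/symbol.

2.87 bits/symbol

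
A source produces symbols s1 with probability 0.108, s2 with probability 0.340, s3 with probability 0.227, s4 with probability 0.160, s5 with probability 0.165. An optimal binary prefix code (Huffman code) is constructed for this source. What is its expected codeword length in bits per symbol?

2.268 bits/symbol

Repeatedly combine the two least-probable nodes; the expected code length is the sum of the merged weights.
merge 27/250 + 4/25 → 67/250
merge 33/200 + 227/1000 → 49/125
merge 67/250 + 17/50 → 76/125
merge 49/125 + 76/125 → 1
L = 67/250 + 49/125 + 76/125 + 1 = 567/250 = 2.268 bits/symbol.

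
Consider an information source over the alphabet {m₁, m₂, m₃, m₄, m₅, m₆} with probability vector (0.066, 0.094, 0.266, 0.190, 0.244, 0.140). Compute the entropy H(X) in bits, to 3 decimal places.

2.437 bits

H = −Σ pᵢ log₂ pᵢ.
−0.066·log₂(0.066) = 0.2588
−0.094·log₂(0.094) = 0.3207
−0.266·log₂(0.266) = 0.5082
−0.190·log₂(0.190) = 0.4552
−0.244·log₂(0.244) = 0.4966
−0.140·log₂(0.140) = 0.3971
Sum ≈ 2.4365 → 2.437 bits.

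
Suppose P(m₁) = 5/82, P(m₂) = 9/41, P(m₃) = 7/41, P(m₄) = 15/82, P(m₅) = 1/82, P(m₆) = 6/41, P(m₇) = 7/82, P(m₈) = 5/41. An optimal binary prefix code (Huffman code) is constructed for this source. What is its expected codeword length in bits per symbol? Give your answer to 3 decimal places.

Repeatedly combine the two least-probable nodes; the expected code length is the sum of the merged weights.
merge 1/82 + 5/82 → 3/41
merge 3/41 + 7/82 → 13/82
merge 5/41 + 6/41 → 11/41
merge 13/82 + 7/41 → 27/82
merge 15/82 + 9/41 → 33/82
merge 11/41 + 27/82 → 49/82
merge 33/82 + 49/82 → 1
L = 3/41 + 13/82 + 11/41 + 27/82 + 33/82 + 49/82 + 1 = 116/41 ≈ 2.829 bits/symbol.

2.829 bits/symbol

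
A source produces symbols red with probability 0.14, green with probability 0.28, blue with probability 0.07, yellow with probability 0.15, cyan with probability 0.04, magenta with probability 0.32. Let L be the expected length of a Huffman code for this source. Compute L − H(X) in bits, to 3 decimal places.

0.058 bits

Entropy H = −Σ p log₂ p ≈ 2.3022 bits.
Huffman merges: 1/25+7/100→11/100; 11/100+7/50→1/4; 3/20+1/4→2/5; 7/25+8/25→3/5; 2/5+3/5→1. L = 59/25 ≈ 2.3600.
L − H = 2.3600 − 2.3022 = 0.058 bits.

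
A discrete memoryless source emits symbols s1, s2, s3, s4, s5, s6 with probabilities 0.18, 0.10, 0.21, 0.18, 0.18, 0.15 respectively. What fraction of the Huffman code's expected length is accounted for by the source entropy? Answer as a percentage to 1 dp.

97.8%

Entropy H = −Σ p log₂ p ≈ 2.5515 bits.
Huffman merges: 1/10+3/20→1/4; 9/50+9/50→9/25; 9/50+21/100→39/100; 1/4+9/25→61/100; 39/100+61/100→1. L = 261/100 ≈ 2.6100.
Efficiency = H/L = 2.5515/2.6100 = 97.8%.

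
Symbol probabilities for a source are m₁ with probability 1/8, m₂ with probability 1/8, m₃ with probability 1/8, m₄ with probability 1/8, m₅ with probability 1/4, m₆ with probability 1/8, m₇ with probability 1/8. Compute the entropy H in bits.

Each probability is a power of 1/2, so log₂(1/p) is an integer.
H = Σ p·log₂(1/p) = 1/8·3 + 1/8·3 + 1/8·3 + 1/8·3 + 1/4·2 + 1/8·3 + 1/8·3 = 2.75 bits.

2.75 bits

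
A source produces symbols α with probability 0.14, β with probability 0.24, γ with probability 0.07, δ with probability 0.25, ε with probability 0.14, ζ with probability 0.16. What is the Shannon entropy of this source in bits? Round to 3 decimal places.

H = −Σ pᵢ log₂ pᵢ.
−0.14·log₂(0.14) = 0.3971
−0.24·log₂(0.24) = 0.4941
−0.07·log₂(0.07) = 0.2686
−0.25·log₂(0.25) = 0.5000
−0.14·log₂(0.14) = 0.3971
−0.16·log₂(0.16) = 0.4230
Sum ≈ 2.4799 → 2.480 bits.

2.480 bits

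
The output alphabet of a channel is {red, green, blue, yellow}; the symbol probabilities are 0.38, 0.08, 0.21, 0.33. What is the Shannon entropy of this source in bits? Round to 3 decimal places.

H = −Σ pᵢ log₂ pᵢ.
−0.38·log₂(0.38) = 0.5305
−0.08·log₂(0.08) = 0.2915
−0.21·log₂(0.21) = 0.4728
−0.33·log₂(0.33) = 0.5278
Sum ≈ 1.8226 → 1.823 bits.

1.823 bits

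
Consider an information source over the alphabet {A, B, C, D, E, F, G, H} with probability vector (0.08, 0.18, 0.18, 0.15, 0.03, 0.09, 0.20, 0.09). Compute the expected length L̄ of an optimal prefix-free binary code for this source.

Repeatedly combine the two least-probable nodes; the expected code length is the sum of the merged weights.
merge 3/100 + 2/25 → 11/100
merge 9/100 + 9/100 → 9/50
merge 11/100 + 3/20 → 13/50
merge 9/50 + 9/50 → 9/25
merge 9/50 + 1/5 → 19/50
merge 13/50 + 9/25 → 31/50
merge 19/50 + 31/50 → 1
L = 11/100 + 9/50 + 13/50 + 9/25 + 19/50 + 31/50 + 1 = 291/100 = 2.91 bits/symbol.

2.91 bits/symbol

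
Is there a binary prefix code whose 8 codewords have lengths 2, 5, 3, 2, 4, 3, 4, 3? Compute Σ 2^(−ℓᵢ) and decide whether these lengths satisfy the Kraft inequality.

1.03125; no

With common denominator 2^5 = 32: Σ 2^(−ℓᵢ) = 8/32 + 1/32 + 4/32 + 8/32 + 2/32 + 4/32 + 2/32 + 4/32 = 33/32 = 1.03125.
Kraft's inequality requires Σ ≤ 1; here Σ = 1.03125 > 1, so no such prefix code exists.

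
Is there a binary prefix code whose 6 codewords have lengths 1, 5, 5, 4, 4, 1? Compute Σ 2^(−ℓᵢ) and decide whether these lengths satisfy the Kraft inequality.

1.1875; no

With common denominator 2^5 = 32: Σ 2^(−ℓᵢ) = 16/32 + 1/32 + 1/32 + 2/32 + 2/32 + 16/32 = 38/32 = 1.1875.
Kraft's inequality requires Σ ≤ 1; here Σ = 1.1875 > 1, so no such prefix code exists.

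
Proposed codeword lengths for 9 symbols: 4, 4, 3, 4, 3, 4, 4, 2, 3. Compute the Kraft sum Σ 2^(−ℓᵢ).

0.9375

With common denominator 2^4 = 16: Σ 2^(−ℓᵢ) = 1/16 + 1/16 + 2/16 + 1/16 + 2/16 + 1/16 + 1/16 + 4/16 + 2/16 = 15/16 = 0.9375.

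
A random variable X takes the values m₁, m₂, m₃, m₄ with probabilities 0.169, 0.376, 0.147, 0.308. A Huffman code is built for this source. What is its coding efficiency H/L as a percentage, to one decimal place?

Entropy H = −Σ p log₂ p ≈ 1.8940 bits.
Huffman merges: 147/1000+169/1000→79/250; 77/250+79/250→78/125; 47/125+78/125→1. L = 97/50 ≈ 1.9400.
Efficiency = H/L = 1.8940/1.9400 = 97.6%.

97.6%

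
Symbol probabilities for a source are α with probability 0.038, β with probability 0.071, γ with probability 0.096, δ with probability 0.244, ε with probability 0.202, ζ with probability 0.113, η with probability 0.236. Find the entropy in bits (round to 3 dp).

2.585 bits

H = −Σ pᵢ log₂ pᵢ.
−0.038·log₂(0.038) = 0.1793
−0.071·log₂(0.071) = 0.2709
−0.096·log₂(0.096) = 0.3246
−0.244·log₂(0.244) = 0.4966
−0.202·log₂(0.202) = 0.4661
−0.113·log₂(0.113) = 0.3555
−0.236·log₂(0.236) = 0.4916
Sum ≈ 2.5845 → 2.585 bits.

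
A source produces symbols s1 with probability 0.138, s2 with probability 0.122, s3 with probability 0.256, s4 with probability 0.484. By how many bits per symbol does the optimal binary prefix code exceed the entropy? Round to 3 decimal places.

Entropy H = −Σ p log₂ p ≈ 1.7745 bits.
Huffman merges: 61/500+69/500→13/50; 32/125+13/50→129/250; 121/250+129/250→1. L = 222/125 ≈ 1.7760.
L − H = 1.7760 − 1.7745 = 0.001 bits.

0.001 bits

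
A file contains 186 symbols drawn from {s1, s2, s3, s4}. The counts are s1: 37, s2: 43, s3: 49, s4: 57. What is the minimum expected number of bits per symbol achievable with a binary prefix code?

Probabilities are the counts divided by 186.
Repeatedly combine the two least-probable nodes; the expected code length is the sum of the merged weights.
merge 37/186 + 43/186 → 40/93
merge 49/186 + 19/62 → 53/93
merge 40/93 + 53/93 → 1
L = 40/93 + 53/93 + 1 = 2 bits/symbol.

2 bits/symbol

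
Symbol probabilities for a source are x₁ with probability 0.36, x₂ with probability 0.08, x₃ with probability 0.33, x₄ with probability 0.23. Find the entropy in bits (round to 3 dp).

1.838 bits

H = −Σ pᵢ log₂ pᵢ.
−0.36·log₂(0.36) = 0.5306
−0.08·log₂(0.08) = 0.2915
−0.33·log₂(0.33) = 0.5278
−0.23·log₂(0.23) = 0.4877
Sum ≈ 1.8376 → 1.838 bits.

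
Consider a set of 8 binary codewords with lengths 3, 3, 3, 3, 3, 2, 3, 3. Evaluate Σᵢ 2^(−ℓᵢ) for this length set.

With common denominator 2^3 = 8: Σ 2^(−ℓᵢ) = 1/8 + 1/8 + 1/8 + 1/8 + 1/8 + 2/8 + 1/8 + 1/8 = 9/8 = 1.125.

1.125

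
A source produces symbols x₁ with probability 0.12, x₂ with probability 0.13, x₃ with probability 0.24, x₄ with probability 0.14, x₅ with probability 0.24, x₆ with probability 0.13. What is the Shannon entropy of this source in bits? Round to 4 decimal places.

H = −Σ pᵢ log₂ pᵢ.
−0.12·log₂(0.12) = 0.3671
−0.13·log₂(0.13) = 0.3826
−0.24·log₂(0.24) = 0.4941
−0.14·log₂(0.14) = 0.3971
−0.24·log₂(0.24) = 0.4941
−0.13·log₂(0.13) = 0.3826
Sum ≈ 2.5177 → 2.5177 bits.

2.5177 bits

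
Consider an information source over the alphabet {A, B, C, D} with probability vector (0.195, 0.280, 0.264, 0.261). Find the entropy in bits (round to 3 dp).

H = −Σ pᵢ log₂ pᵢ.
−0.195·log₂(0.195) = 0.4599
−0.280·log₂(0.280) = 0.5142
−0.264·log₂(0.264) = 0.5072
−0.261·log₂(0.261) = 0.5058
Sum ≈ 1.9872 → 1.987 bits.

1.987 bits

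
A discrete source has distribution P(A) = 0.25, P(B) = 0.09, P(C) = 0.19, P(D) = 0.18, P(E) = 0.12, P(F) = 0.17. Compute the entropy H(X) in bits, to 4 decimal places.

2.5148 bits

H = −Σ pᵢ log₂ pᵢ.
−0.25·log₂(0.25) = 0.5000
−0.09·log₂(0.09) = 0.3127
−0.19·log₂(0.19) = 0.4552
−0.18·log₂(0.18) = 0.4453
−0.12·log₂(0.12) = 0.3671
−0.17·log₂(0.17) = 0.4346
Sum ≈ 2.5148 → 2.5148 bits.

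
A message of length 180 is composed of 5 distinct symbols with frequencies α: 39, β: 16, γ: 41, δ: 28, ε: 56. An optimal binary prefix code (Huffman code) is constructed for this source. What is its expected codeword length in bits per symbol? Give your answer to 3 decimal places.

Probabilities are the counts divided by 180.
Repeatedly combine the two least-probable nodes; the expected code length is the sum of the merged weights.
merge 4/45 + 7/45 → 11/45
merge 13/60 + 41/180 → 4/9
merge 11/45 + 14/45 → 5/9
merge 4/9 + 5/9 → 1
L = 11/45 + 4/9 + 5/9 + 1 = 101/45 ≈ 2.244 bits/symbol.

2.244 bits/symbol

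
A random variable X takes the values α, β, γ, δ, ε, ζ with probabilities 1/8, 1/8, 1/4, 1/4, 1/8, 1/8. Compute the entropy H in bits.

2.5 bits

Each probability is a power of 1/2, so log₂(1/p) is an integer.
H = Σ p·log₂(1/p) = 1/8·3 + 1/8·3 + 1/4·2 + 1/4·2 + 1/8·3 + 1/8·3 = 2.5 bits.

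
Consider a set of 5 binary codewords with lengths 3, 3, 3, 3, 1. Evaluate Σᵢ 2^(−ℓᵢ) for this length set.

1

With common denominator 2^3 = 8: Σ 2^(−ℓᵢ) = 1/8 + 1/8 + 1/8 + 1/8 + 4/8 = 8/8 = 1.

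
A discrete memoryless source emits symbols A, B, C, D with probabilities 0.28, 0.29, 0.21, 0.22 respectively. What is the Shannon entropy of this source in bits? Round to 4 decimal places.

1.9855 bits

H = −Σ pᵢ log₂ pᵢ.
−0.28·log₂(0.28) = 0.5142
−0.29·log₂(0.29) = 0.5179
−0.21·log₂(0.21) = 0.4728
−0.22·log₂(0.22) = 0.4806
Sum ≈ 1.9855 → 1.9855 bits.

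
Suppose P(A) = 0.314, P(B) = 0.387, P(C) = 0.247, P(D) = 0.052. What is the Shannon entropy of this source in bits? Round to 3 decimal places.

H = −Σ pᵢ log₂ pᵢ.
−0.314·log₂(0.314) = 0.5247
−0.387·log₂(0.387) = 0.5300
−0.247·log₂(0.247) = 0.4983
−0.052·log₂(0.052) = 0.2218
Sum ≈ 1.7749 → 1.775 bits.

1.775 bits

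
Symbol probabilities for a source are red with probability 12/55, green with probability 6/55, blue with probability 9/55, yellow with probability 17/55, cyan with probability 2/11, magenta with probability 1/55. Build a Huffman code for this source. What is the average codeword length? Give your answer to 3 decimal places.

2.418 bits/symbol

Repeatedly combine the two least-probable nodes; the expected code length is the sum of the merged weights.
merge 1/55 + 6/55 → 7/55
merge 7/55 + 9/55 → 16/55
merge 2/11 + 12/55 → 2/5
merge 16/55 + 17/55 → 3/5
merge 2/5 + 3/5 → 1
L = 7/55 + 16/55 + 2/5 + 3/5 + 1 = 133/55 ≈ 2.418 bits/symbol.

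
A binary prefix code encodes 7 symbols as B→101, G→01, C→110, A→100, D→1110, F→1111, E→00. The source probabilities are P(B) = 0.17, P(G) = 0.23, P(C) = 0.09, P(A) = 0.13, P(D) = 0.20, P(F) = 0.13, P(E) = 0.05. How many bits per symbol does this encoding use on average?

L̄ = Σ pᵢ·ℓᵢ = 0.17·3 + 0.23·2 + 0.09·3 + 0.13·3 + 0.20·4 + 0.13·4 + 0.05·2 = 3.05 bits/symbol.

3.05 bits/symbol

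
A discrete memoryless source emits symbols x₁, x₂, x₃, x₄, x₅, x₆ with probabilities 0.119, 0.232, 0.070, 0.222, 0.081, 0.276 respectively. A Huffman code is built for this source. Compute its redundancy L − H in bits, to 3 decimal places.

0.010 bits

Entropy H = −Σ p log₂ p ≈ 2.4114 bits.
Huffman merges: 7/100+81/1000→151/1000; 119/1000+151/1000→27/100; 111/500+29/125→227/500; 27/100+69/250→273/500; 227/500+273/500→1. L = 2421/1000 ≈ 2.4210.
L − H = 2.4210 − 2.4114 = 0.010 bits.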